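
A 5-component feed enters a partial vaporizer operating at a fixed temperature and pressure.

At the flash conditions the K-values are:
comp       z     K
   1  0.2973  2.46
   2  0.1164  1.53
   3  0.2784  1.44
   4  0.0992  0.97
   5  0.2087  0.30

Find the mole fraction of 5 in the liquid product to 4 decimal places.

Rachford–Rice: g(β) = Σ zᵢ(Kᵢ−1)/(1+β(Kᵢ−1)) = 0.
g(0) = ΣzᵢKᵢ − 1 = 0.4692 and g(1) = 1 − Σzᵢ/Kᵢ = -0.1882, so a root lies in (0, 1).
Newton iteration, β⁰ = 0.35:
  β = 0.3500: g = 0.24895, g' = -0.5208 → β = 0.8280
  β = 0.8280: g = -0.02140, g' = -0.7534 → β = 0.7996
  β = 0.7996: g = -0.00066, g' = -0.7082 → β = 0.7987
Converged at β = 0.7987.
Compositions from xᵢ = zᵢ/(1+β(Kᵢ−1)), yᵢ = Kᵢxᵢ:
  1: x = 0.1373, y = 0.3376
  2: x = 0.0818, y = 0.1251
  3: x = 0.2060, y = 0.2966
  4: x = 0.1016, y = 0.0986
  5: x = 0.4733, y = 0.1420

x_5 = 0.4733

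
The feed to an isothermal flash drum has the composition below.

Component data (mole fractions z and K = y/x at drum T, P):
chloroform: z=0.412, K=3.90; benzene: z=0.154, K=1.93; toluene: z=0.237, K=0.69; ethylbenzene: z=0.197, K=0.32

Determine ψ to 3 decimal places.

ψ = 0.859

Material balance + equilibrium reduce to Σ zᵢ(Kᵢ−1)/(1+ψ(Kᵢ−1)) = 0.
Check two-phase: ΣzᵢKᵢ = 2.131 > 1 and Σzᵢ/Kᵢ = 1.145 > 1, so g(0) = 1.131 > 0 and g(1) = -0.145 < 0.
Newton iteration, ψ⁰ = 0.5:
  ψ = 0.500: g = 0.2955, g' = -0.880 → ψ = 0.836
  ψ = 0.836: g = 0.0201, g' = -0.868 → ψ = 0.859
Converged at ψ = 0.859.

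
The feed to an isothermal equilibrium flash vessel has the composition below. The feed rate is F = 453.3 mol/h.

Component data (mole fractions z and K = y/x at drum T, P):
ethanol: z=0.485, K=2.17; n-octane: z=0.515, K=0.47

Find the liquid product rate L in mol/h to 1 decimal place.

L = 238.0 mol/h

Rachford–Rice: g(V/F) = Σ zᵢ(Kᵢ−1)/(1+V/F(Kᵢ−1)) = 0.
Feasibility: ΣzᵢKᵢ = 1.294, Σzᵢ/Kᵢ = 1.319 — both > 1, two phases present.
Newton iteration, V/F⁰ = 0.5:
  V/F = 0.500: g = -0.0133, g' = -0.532 → V/F = 0.475
Converged at V/F = 0.475.
Then V = V/F·F = 0.4749·453.3 = 215.3 mol/h and L = F − V = 238.0 mol/h.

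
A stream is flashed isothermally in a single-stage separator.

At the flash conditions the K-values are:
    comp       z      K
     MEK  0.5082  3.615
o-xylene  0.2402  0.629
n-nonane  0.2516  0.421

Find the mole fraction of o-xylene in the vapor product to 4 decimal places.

y_o-xylene = 0.2199

Iterate (Newton) starting at ψ = 0.5:
  ψ = 0.5000: g = 0.26148, g' = -0.8696 → ψ = 0.8007
  ψ = 0.8007: g = 0.03119, g' = -0.7231 → ψ = 0.8438
  ψ = 0.8438: g = -0.00013, g' = -0.7305 → ψ = 0.8436
Converged at ψ = 0.8436.
Compositions from xᵢ = zᵢ/(1+ψ(Kᵢ−1)), yᵢ = Kᵢxᵢ:
  MEK: x = 0.1585, y = 0.5730
  o-xylene: x = 0.3496, y = 0.2199
  n-nonane: x = 0.4919, y = 0.2071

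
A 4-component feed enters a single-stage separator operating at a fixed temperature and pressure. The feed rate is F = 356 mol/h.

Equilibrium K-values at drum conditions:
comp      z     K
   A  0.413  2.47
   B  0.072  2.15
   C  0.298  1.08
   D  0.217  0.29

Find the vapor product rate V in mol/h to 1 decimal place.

V = 279.3 mol/h

Newton–Raphson from ψ = 0.68:
  ψ = 0.680: g = 0.0748, g' = -0.664 → ψ = 0.793
  ψ = 0.793: g = -0.0063, g' = -0.790 → ψ = 0.785
Converged at ψ = 0.785.
Then V = ψ·F = 0.7847·356 = 279.3 mol/h and L = F − V = 76.7 mol/h.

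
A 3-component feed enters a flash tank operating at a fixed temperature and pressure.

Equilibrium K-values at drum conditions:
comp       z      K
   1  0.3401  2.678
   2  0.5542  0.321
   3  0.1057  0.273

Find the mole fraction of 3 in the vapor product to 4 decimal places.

y_3 = 0.0312

Material balance + equilibrium reduce to Σ zᵢ(Kᵢ−1)/(1+V/F(Kᵢ−1)) = 0.
Feasibility: ΣzᵢKᵢ = 1.1175, Σzᵢ/Kᵢ = 2.2407 — both > 1, two phases present.
Iterate (Newton) starting at V/F = 0.5:
  V/F = 0.5000: g = -0.38013, g' = -1.0067 → V/F = 0.1224
  V/F = 0.1224: g = -0.02133, g' = -1.0303 → V/F = 0.1017
  V/F = 0.1017: g = 0.00029, g' = -1.0587 → V/F = 0.1020
Converged at V/F = 0.1020.
Compositions from xᵢ = zᵢ/(1+V/F(Kᵢ−1)), yᵢ = Kᵢxᵢ:
  1: x = 0.2904, y = 0.7777
  2: x = 0.5954, y = 0.1911
  3: x = 0.1142, y = 0.0312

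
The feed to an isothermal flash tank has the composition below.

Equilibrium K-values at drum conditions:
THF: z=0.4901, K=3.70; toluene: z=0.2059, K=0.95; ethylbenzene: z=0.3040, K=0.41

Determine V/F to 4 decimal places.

V/F = 0.8905

Material balance + equilibrium reduce to Σ zᵢ(Kᵢ−1)/(1+V/F(Kᵢ−1)) = 0.
Check two-phase: ΣzᵢKᵢ = 2.1336 > 1 and Σzᵢ/Kᵢ = 1.0907 > 1, so g(0) = 1.1336 > 0 and g(1) = -0.0907 < 0.
Newton–Raphson from V/F = 0.5:
  V/F = 0.5000: g = 0.29812, g' = -0.8604 → V/F = 0.8465
  V/F = 0.8465: g = 0.03370, g' = -0.7539 → V/F = 0.8912
  V/F = 0.8912: g = -0.00053, g' = -0.7791 → V/F = 0.8905
Converged at V/F = 0.8905.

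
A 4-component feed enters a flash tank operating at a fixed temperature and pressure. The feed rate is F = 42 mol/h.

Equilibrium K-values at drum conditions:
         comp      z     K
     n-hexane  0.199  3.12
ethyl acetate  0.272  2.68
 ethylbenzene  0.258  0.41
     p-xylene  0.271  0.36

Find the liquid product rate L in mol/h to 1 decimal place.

Material balance + equilibrium reduce to Σ zᵢ(Kᵢ−1)/(1+β(Kᵢ−1)) = 0.
Feasibility: ΣzᵢKᵢ = 1.553, Σzᵢ/Kᵢ = 1.547 — both > 1, two phases present.
Newton iteration, β⁰ = 0.57:
  β = 0.570: g = -0.0779, g' = -0.863 → β = 0.480
  β = 0.480: g = -0.0003, g' = -0.861 → β = 0.479
Converged at β = 0.479.
Then V = β·F = 0.4793·42 = 20.1 mol/h and L = F − V = 21.9 mol/h.

L = 21.9 mol/h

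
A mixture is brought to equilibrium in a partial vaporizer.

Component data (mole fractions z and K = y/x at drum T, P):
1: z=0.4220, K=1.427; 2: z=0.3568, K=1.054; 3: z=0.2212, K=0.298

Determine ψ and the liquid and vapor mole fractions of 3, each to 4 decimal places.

ψ = 0.2205, x_3 = 0.2617, y_3 = 0.0780

Let ψ = V/F and solve Σ zᵢ(Kᵢ−1)/(1+ψ(Kᵢ−1)) = 0.
g(0) = ΣzᵢKᵢ − 1 = 0.0442 and g(1) = 1 − Σzᵢ/Kᵢ = -0.3765, so a root lies in (0, 1).
Iterate (Newton) starting at ψ = 0.58:
  ψ = 0.5800: g = -0.09882, g' = -0.3606 → ψ = 0.3059
  ψ = 0.3059: g = -0.01942, g' = -0.2380 → ψ = 0.2243
  ψ = 0.2243: g = -0.00082, g' = -0.2187 → ψ = 0.2205
Converged at ψ = 0.2205.
Compositions from xᵢ = zᵢ/(1+ψ(Kᵢ−1)), yᵢ = Kᵢxᵢ:
  1: x = 0.3857, y = 0.5504
  2: x = 0.3526, y = 0.3716
  3: x = 0.2617, y = 0.0780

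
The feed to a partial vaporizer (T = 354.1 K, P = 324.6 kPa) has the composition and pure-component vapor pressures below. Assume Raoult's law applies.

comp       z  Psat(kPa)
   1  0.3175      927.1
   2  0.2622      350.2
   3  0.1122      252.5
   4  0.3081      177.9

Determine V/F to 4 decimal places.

V/F = 0.8241

Raoult's law: Kᵢ = Pᵢˢᵃᵗ/P = Pᵢˢᵃᵗ/324.6.
  K_1 = 927.1/324.6 = 2.856131, K_2 = 350.2/324.6 = 1.078866, K_3 = 252.5/324.6 = 0.777880, K_4 = 177.9/324.6 = 0.548059
Material balance + equilibrium reduce to Σ zᵢ(Kᵢ−1)/(1+V/F(Kᵢ−1)) = 0.
Feasibility: ΣzᵢKᵢ = 1.4458, Σzᵢ/Kᵢ = 1.0606 — both > 1, two phases present.
Iterate (Newton) starting at V/F = 0.37:
  V/F = 0.3700: g = 0.17512, g' = -0.4833 → V/F = 0.7323
  V/F = 0.7323: g = 0.03145, g' = -0.3465 → V/F = 0.8231
  V/F = 0.8231: g = 0.00034, g' = -0.3405 → V/F = 0.8241
Converged at V/F = 0.8241.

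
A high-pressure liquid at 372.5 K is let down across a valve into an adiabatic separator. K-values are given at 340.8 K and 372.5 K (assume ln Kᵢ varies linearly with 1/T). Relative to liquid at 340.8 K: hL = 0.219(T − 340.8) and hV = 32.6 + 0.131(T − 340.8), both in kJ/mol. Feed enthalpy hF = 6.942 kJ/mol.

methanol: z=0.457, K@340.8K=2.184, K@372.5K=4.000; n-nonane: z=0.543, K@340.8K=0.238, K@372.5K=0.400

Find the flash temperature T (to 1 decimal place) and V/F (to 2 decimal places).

Adiabatic flash: solve Rachford–Rice at each trial T, then check hF = ψ·hV(T) + (1−ψ)·hL(T).
  T = 340.8 K: K = (2.184, 0.238), RR gives ψ = 0.141, H_out = 4.601 kJ/mol
  T = 372.5 K: K = (4.000, 0.400), RR gives ψ = 0.581, H_out = 24.252 kJ/mol
  T = 356.6 K: K = (2.993, 0.312), RR gives ψ = 0.392, H_out = 15.683 kJ/mol
  T = 348.7 K: K = (2.566, 0.273), RR gives ψ = 0.282, H_out = 10.729 kJ/mol
  T = 344.8 K: K = (2.372, 0.255), RR gives ψ = 0.218, H_out = 7.905 kJ/mol
  T = 342.8 K: K = (2.277, 0.247), RR gives ψ = 0.181, H_out = 6.314 kJ/mol
Linear interpolation between T = 342.8 (H_out = 6.314) and T = 344.8 (H_out = 7.905) on hF = 6.942 gives T ≈ 343.6 K, at which ψ = 0.20.

T = 343.6 K, V/F = 0.20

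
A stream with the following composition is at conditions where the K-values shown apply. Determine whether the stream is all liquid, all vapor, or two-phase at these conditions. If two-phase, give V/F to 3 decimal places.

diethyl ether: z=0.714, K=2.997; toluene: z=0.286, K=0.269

two-phase, V/F = 0.834

ΣzᵢKᵢ = 2.217; Σzᵢ/Kᵢ = 1.301.
Both exceed 1, so a two-phase solution exists.
Let ψ = V/F and solve Σ zᵢ(Kᵢ−1)/(1+ψ(Kᵢ−1)) = 0.
Newton iteration, ψ⁰ = 0.5:
  ψ = 0.500: g = 0.3840, g' = -1.093 → ψ = 0.851
  ψ = 0.851: g = -0.0256, g' = -1.462 → ψ = 0.834
Converged at ψ = 0.834.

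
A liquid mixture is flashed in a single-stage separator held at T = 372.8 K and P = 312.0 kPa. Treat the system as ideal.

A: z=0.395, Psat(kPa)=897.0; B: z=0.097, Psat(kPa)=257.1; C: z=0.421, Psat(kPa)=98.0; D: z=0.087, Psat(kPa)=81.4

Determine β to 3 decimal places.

β = 0.310

Raoult's law: Kᵢ = Pᵢˢᵃᵗ/P = Pᵢˢᵃᵗ/312.0.
  K_A = 897.0/312.0 = 2.87500, K_B = 257.1/312.0 = 0.82404, K_C = 98.0/312.0 = 0.31410, K_D = 81.4/312.0 = 0.26090
Let β = V/F and solve Σ zᵢ(Kᵢ−1)/(1+β(Kᵢ−1)) = 0.
Feasibility: ΣzᵢKᵢ = 1.370, Σzᵢ/Kᵢ = 1.929 — both > 1, two phases present.
Newton iteration, β⁰ = 0.48:
  β = 0.480: g = -0.1590, g' = -0.943 → β = 0.311
  β = 0.311: g = -0.0011, g' = -0.957 → β = 0.310
Converged at β = 0.310.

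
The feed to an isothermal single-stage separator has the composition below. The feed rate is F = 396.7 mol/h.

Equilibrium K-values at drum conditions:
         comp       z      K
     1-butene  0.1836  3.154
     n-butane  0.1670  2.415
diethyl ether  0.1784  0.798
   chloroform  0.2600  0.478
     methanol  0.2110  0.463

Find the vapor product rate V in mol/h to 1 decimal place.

V = 164.2 mol/h

Let β = V/F and solve Σ zᵢ(Kᵢ−1)/(1+β(Kᵢ−1)) = 0.
Feasibility: ΣzᵢKᵢ = 1.3467, Σzᵢ/Kᵢ = 1.3506 — both > 1, two phases present.
Newton–Raphson from β = 0.55:
  β = 0.5500: g = -0.07781, g' = -0.5554 → β = 0.4099
  β = 0.4099: g = 0.00235, g' = -0.5976 → β = 0.4138
Converged at β = 0.4138.
Then V = β·F = 0.4138·396.7 = 164.2 mol/h and L = F − V = 232.5 mol/h.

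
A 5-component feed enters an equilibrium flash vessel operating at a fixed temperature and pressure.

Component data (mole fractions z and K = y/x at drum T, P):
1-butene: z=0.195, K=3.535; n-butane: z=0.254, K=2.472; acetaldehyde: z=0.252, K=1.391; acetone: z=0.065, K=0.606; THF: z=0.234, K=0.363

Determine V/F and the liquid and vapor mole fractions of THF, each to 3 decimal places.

Newton–Raphson from V/F = 0.3:
  V/F = 0.300: g = 0.4150, g' = -0.858 → V/F = 0.784
  V/F = 0.784: g = 0.0799, g' = -0.681 → V/F = 0.901
  V/F = 0.901: g = -0.0053, g' = -0.786 → V/F = 0.894
Converged at V/F = 0.894.
Compositions from xᵢ = zᵢ/(1+V/F(Kᵢ−1)), yᵢ = Kᵢxᵢ:
  1-butene: x = 0.060, y = 0.211
  n-butane: x = 0.110, y = 0.271
  acetaldehyde: x = 0.187, y = 0.260
  acetone: x = 0.100, y = 0.061
  THF: x = 0.544, y = 0.197

V/F = 0.894, x_THF = 0.544, y_THF = 0.197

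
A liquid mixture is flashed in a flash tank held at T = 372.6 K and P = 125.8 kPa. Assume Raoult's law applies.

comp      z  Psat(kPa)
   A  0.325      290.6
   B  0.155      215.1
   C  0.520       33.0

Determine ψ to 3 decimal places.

Raoult's law: Kᵢ = Pᵢˢᵃᵗ/P = Pᵢˢᵃᵗ/125.8.
  K_A = 290.6/125.8 = 2.31002, K_B = 215.1/125.8 = 1.70986, K_C = 33.0/125.8 = 0.26232
Newton iteration, ψ⁰ = 0.55:
  ψ = 0.550: g = -0.3189, g' = -1.030 → ψ = 0.240
  ψ = 0.240: g = -0.0485, g' = -0.798 → ψ = 0.180
Converged at ψ = 0.180.

ψ = 0.180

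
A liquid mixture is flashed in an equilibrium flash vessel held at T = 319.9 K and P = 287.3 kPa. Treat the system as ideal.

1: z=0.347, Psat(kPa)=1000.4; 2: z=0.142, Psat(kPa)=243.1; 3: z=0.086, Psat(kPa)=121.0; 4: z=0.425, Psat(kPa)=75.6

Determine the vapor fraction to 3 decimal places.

Raoult's law: Kᵢ = Pᵢˢᵃᵗ/P = Pᵢˢᵃᵗ/287.3.
  K_1 = 1000.4/287.3 = 3.48207, K_2 = 243.1/287.3 = 0.84615, K_3 = 121.0/287.3 = 0.42116, K_4 = 75.6/287.3 = 0.26314
Material balance + equilibrium reduce to Σ zᵢ(Kᵢ−1)/(1+ψ(Kᵢ−1)) = 0.
Feasibility: ΣzᵢKᵢ = 1.476, Σzᵢ/Kᵢ = 2.087 — both > 1, two phases present.
Newton–Raphson from ψ = 0.55:
  ψ = 0.550: g = -0.2593, g' = -1.101 → ψ = 0.314
  ψ = 0.314: g = -0.0076, g' = -1.112 → ψ = 0.308
Converged at ψ = 0.308.

ψ = 0.308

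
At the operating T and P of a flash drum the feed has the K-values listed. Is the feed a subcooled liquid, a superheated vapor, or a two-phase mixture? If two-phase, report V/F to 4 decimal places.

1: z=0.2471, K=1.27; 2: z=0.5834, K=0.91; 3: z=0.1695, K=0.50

ΣzᵢKᵢ = 0.9295; Σzᵢ/Kᵢ = 1.1747.
Since ΣzᵢKᵢ < 1 the mixture is below its bubble point — single liquid phase.

subcooled liquid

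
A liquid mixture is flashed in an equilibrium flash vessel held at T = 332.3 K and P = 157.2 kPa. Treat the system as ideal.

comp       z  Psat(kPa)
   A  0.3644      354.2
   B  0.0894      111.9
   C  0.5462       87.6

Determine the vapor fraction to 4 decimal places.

ψ = 0.3560

Raoult's law: Kᵢ = Pᵢˢᵃᵗ/P = Pᵢˢᵃᵗ/157.2.
  K_A = 354.2/157.2 = 2.253181, K_B = 111.9/157.2 = 0.711832, K_C = 87.6/157.2 = 0.557252
Material balance + equilibrium reduce to Σ zᵢ(Kᵢ−1)/(1+ψ(Kᵢ−1)) = 0.
Check two-phase: ΣzᵢKᵢ = 1.1891 > 1 and Σzᵢ/Kᵢ = 1.2675 > 1, so g(0) = 0.1891 > 0 and g(1) = -0.2675 < 0.
Newton–Raphson from ψ = 0.5:
  ψ = 0.5000: g = -0.05994, g' = -0.4030 → ψ = 0.3513
  ψ = 0.3513: g = 0.00204, g' = -0.4352 → ψ = 0.3560
Converged at ψ = 0.3560.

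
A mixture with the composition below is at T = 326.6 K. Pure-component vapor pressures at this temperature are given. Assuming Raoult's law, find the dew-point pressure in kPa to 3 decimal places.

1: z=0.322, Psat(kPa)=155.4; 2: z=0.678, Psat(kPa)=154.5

At the dew point ψ → 1, so Σzᵢ/Kᵢ = 1 with Kᵢ = Pᵢˢᵃᵗ/P ⇒ 1/P = Σzᵢ/Pᵢˢᵃᵗ.
1/P = 0.322/155.4 + 0.678/154.5 = 0.006460 ⇒ P = 154.789 kPa

Pdew = 154.789 kPa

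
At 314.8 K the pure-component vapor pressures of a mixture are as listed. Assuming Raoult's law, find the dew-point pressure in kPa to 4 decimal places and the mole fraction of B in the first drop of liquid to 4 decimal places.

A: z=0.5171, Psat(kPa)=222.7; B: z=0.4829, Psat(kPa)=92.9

Pdew = 132.9784 kPa, x_B = 0.6912

At the dew point ψ → 1, so Σzᵢ/Kᵢ = 1 with Kᵢ = Pᵢˢᵃᵗ/P ⇒ 1/P = Σzᵢ/Pᵢˢᵃᵗ.
1/P = 0.5171/222.7 + 0.4829/92.9 = 0.0075200 ⇒ P = 132.9784 kPa
xᵢ = zᵢP/Pᵢˢᵃᵗ ⇒ x_B = 0.4829·132.9784/92.9 = 0.6912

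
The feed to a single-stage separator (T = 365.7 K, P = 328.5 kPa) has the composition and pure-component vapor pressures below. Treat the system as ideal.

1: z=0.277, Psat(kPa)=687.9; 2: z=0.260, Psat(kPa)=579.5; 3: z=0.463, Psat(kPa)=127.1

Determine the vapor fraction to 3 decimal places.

ψ = 0.376

Raoult's law: Kᵢ = Pᵢˢᵃᵗ/P = Pᵢˢᵃᵗ/328.5.
  K_1 = 687.9/328.5 = 2.09406, K_2 = 579.5/328.5 = 1.76408, K_3 = 127.1/328.5 = 0.38691
Material balance + equilibrium reduce to Σ zᵢ(Kᵢ−1)/(1+ψ(Kᵢ−1)) = 0.
Check two-phase: ΣzᵢKᵢ = 1.218 > 1 and Σzᵢ/Kᵢ = 1.476 > 1, so g(0) = 0.218 > 0 and g(1) = -0.476 < 0.
Newton iteration, ψ⁰ = 0.62:
  ψ = 0.620: g = -0.1426, g' = -0.641 → ψ = 0.397
  ψ = 0.397: g = -0.0117, g' = -0.555 → ψ = 0.376
Converged at ψ = 0.376.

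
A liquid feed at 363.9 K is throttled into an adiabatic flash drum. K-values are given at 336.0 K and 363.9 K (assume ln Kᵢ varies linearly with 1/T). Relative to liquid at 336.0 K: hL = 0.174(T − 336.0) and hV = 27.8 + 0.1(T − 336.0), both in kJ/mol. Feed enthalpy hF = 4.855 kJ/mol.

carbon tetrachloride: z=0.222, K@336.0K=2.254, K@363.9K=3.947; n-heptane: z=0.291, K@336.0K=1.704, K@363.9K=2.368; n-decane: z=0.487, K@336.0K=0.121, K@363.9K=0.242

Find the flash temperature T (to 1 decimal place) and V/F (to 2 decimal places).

T = 340.7 K, V/F = 0.15

Adiabatic flash: solve Rachford–Rice at each trial T, then check hF = ψ·hV(T) + (1−ψ)·hL(T).
  T = 336.0 K: K = (2.254, 1.704, 0.121), RR gives ψ = 0.064, H_out = 1.784 kJ/mol
  T = 363.9 K: K = (3.947, 2.368, 0.242), RR gives ψ = 0.423, H_out = 15.741 kJ/mol
  T = 349.9 K: K = (3.013, 2.021, 0.173), RR gives ψ = 0.274, H_out = 9.745 kJ/mol
  T = 342.9 K: K = (2.611, 1.858, 0.145), RR gives ψ = 0.181, H_out = 6.152 kJ/mol
  T = 339.4 K: K = (2.425, 1.779, 0.132), RR gives ψ = 0.126, H_out = 4.071 kJ/mol
  T = 341.1 K: K = (2.514, 1.817, 0.139), RR gives ψ = 0.154, H_out = 5.111 kJ/mol
Linear interpolation between T = 339.4 (H_out = 4.071) and T = 341.1 (H_out = 5.111) on hF = 4.855 gives T ≈ 340.7 K, at which ψ = 0.15.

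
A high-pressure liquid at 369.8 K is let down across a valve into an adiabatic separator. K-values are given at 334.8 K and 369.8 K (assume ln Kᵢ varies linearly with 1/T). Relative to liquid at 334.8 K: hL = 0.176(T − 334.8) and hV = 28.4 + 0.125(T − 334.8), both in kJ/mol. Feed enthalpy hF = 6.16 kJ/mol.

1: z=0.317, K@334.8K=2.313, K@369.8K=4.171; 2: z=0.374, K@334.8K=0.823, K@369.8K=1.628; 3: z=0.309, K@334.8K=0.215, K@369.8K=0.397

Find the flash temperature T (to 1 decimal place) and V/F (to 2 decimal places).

Adiabatic flash: solve Rachford–Rice at each trial T, then check hF = ψ·hV(T) + (1−ψ)·hL(T).
  T = 334.8 K: K = (2.313, 0.823, 0.215), RR gives ψ = 0.158, H_out = 4.474 kJ/mol
  T = 369.8 K: K = (4.171, 1.628, 0.397), RR gives ψ = 0.904, H_out = 30.226 kJ/mol
  T = 352.3 K: K = (3.152, 1.177, 0.297), RR gives ψ = 0.575, H_out = 18.902 kJ/mol
  T = 343.6 K: K = (2.713, 0.990, 0.254), RR gives ψ = 0.385, H_out = 12.306 kJ/mol
  T = 339.2 K: K = (2.508, 0.904, 0.234), RR gives ψ = 0.276, H_out = 8.562 kJ/mol
  T = 337.0 K: K = (2.409, 0.863, 0.224), RR gives ψ = 0.218, H_out = 6.566 kJ/mol
Linear interpolation between T = 334.8 (H_out = 4.474) and T = 337.0 (H_out = 6.566) on hF = 6.16 gives T ≈ 336.6 K, at which ψ = 0.21.

T = 336.6 K, V/F = 0.21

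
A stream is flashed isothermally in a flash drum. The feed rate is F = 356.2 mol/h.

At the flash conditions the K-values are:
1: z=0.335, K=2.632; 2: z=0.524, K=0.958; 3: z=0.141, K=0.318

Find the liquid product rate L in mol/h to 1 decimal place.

Let ψ = V/F and solve Σ zᵢ(Kᵢ−1)/(1+ψ(Kᵢ−1)) = 0.
Check two-phase: ΣzᵢKᵢ = 1.429 > 1 and Σzᵢ/Kᵢ = 1.118 > 1, so g(0) = 0.429 > 0 and g(1) = -0.118 < 0.
Newton iteration, ψ⁰ = 0.5:
  ψ = 0.500: g = 0.1327, g' = -0.423 → ψ = 0.814
  ψ = 0.814: g = -0.0041, g' = -0.497 → ψ = 0.806
Converged at ψ = 0.806.
Then V = ψ·F = 0.8056·356.2 = 287.0 mol/h and L = F − V = 69.2 mol/h.

L = 69.2 mol/h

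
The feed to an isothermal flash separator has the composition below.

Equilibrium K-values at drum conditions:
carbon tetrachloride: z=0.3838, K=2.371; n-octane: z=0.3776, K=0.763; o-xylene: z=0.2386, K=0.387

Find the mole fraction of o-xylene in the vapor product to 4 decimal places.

Material balance + equilibrium reduce to Σ zᵢ(Kᵢ−1)/(1+V/F(Kᵢ−1)) = 0.
Feasibility: ΣzᵢKᵢ = 1.2904, Σzᵢ/Kᵢ = 1.2733 — both > 1, two phases present.
Newton iteration, V/F⁰ = 0.31:
  V/F = 0.3100: g = 0.09209, g' = -0.5166 → V/F = 0.4883
  V/F = 0.4883: g = 0.00526, g' = -0.4686 → V/F = 0.4995
Converged at V/F = 0.4995.
Compositions from xᵢ = zᵢ/(1+V/F(Kᵢ−1)), yᵢ = Kᵢxᵢ:
  carbon tetrachloride: x = 0.2278, y = 0.5401
  n-octane: x = 0.4283, y = 0.3268
  o-xylene: x = 0.3439, y = 0.1331

y_o-xylene = 0.1331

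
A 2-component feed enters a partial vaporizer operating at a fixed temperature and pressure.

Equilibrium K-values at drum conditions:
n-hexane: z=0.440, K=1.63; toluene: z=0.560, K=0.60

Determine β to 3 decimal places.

Rachford–Rice: g(β) = Σ zᵢ(Kᵢ−1)/(1+β(Kᵢ−1)) = 0.
Check two-phase: ΣzᵢKᵢ = 1.053 > 1 and Σzᵢ/Kᵢ = 1.203 > 1, so g(0) = 0.053 > 0 and g(1) = -0.203 < 0.
Binary case is linear: z₁(K₁−1)(1+β(K₂−1)) + z₂(K₂−1)(1+β(K₁−1)) = 0
⇒ β = [z₁(K₁−1)+z₂(K₂−1)] / [−(K₁−1)(K₂−1)] = 0.0532/0.2520 = 0.211

β = 0.211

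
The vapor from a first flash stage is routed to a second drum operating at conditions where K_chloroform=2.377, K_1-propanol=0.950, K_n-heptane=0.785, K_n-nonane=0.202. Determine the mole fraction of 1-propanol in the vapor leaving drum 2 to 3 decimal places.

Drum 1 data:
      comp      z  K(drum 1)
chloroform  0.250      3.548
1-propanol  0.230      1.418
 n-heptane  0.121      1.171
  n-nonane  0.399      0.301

Drum 1:
Rachford–Rice: g(ψ₁) = Σ zᵢ(Kᵢ−1)/(1+ψ₁(Kᵢ−1)) = 0.
g(0) = ΣzᵢKᵢ − 1 = 0.475 and g(1) = 1 − Σzᵢ/Kᵢ = -0.662, so a root lies in (0, 1).
Newton iteration, ψ₁⁰ = 0.45:
  ψ₁ = 0.450: g = -0.0100, g' = -0.799 → ψ₁ = 0.437
Converged at ψ₁ = 0.437.
Drum-1 compositions:
  chloroform: x = 0.118, y = 0.419
  1-propanol: x = 0.194, y = 0.276
  n-heptane: x = 0.113, y = 0.132
  n-nonane: x = 0.575, y = 0.173
Drum-2 feed = drum-1 vapor: z₂ = (0.4194, 0.2757, 0.1318, 0.1730).
Drum 2:
Material balance + equilibrium reduce to Σ zᵢ(Kᵢ−1)/(1+ψ₂(Kᵢ−1)) = 0.
Feasibility: ΣzᵢKᵢ = 1.397, Σzᵢ/Kᵢ = 1.491 — both > 1, two phases present.
Newton–Raphson from ψ₂ = 0.44:
  ψ₂ = 0.440: g = 0.1015, g' = -0.578 → ψ₂ = 0.616
  ψ₂ = 0.616: g = -0.0056, g' = -0.667 → ψ₂ = 0.607
Converged at ψ₂ = 0.607.
  chloroform: x = 0.228, y = 0.543
  1-propanol: x = 0.284, y = 0.270
  n-heptane: x = 0.152, y = 0.119
  n-nonane: x = 0.336, y = 0.068

y_1-propanol (drum 2) = 0.270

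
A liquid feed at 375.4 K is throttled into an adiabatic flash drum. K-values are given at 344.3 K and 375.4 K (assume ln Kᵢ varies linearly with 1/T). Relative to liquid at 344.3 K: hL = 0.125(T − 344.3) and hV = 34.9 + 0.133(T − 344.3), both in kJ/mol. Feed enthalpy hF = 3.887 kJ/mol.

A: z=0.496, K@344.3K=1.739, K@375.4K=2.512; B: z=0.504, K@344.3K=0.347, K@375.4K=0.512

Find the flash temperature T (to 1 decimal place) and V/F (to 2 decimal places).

Adiabatic flash: solve Rachford–Rice at each trial T, then check hF = ψ·hV(T) + (1−ψ)·hL(T).
  T = 344.3 K: K = (1.739, 0.347), RR gives ψ = 0.078, H_out = 2.707 kJ/mol
  T = 375.4 K: K = (2.512, 0.512), RR gives ψ = 0.683, H_out = 27.896 kJ/mol
  T = 359.9 K: K = (2.108, 0.425), RR gives ψ = 0.408, H_out = 16.248 kJ/mol
  T = 352.1 K: K = (1.919, 0.385), RR gives ψ = 0.258, H_out = 9.994 kJ/mol
  T = 348.2 K: K = (1.828, 0.366), RR gives ψ = 0.173, H_out = 6.533 kJ/mol
  T = 346.2 K: K = (1.782, 0.356), RR gives ψ = 0.126, H_out = 4.625 kJ/mol
Linear interpolation between T = 344.3 (H_out = 2.707) and T = 346.2 (H_out = 4.625) on hF = 3.887 gives T ≈ 345.5 K, at which ψ = 0.11.

T = 345.5 K, V/F = 0.11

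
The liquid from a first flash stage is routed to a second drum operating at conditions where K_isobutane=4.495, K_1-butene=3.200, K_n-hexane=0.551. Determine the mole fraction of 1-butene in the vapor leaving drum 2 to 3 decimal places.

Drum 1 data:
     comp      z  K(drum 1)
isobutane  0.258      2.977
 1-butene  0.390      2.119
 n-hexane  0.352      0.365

Drum 1:
Let ψ₁ = V/F and solve Σ zᵢ(Kᵢ−1)/(1+ψ₁(Kᵢ−1)) = 0.
Feasibility: ΣzᵢKᵢ = 1.723, Σzᵢ/Kᵢ = 1.235 — both > 1, two phases present.
Newton–Raphson from ψ₁ = 0.66:
  ψ₁ = 0.660: g = 0.0875, g' = -0.772 → ψ₁ = 0.773
  ψ₁ = 0.773: g = -0.0036, g' = -0.846 → ψ₁ = 0.769
Converged at ψ₁ = 0.769.
Drum-1 compositions:
  isobutane: x = 0.102, y = 0.305
  1-butene: x = 0.210, y = 0.444
  n-hexane: x = 0.688, y = 0.251
Drum-2 feed = drum-1 liquid: z₂ = (0.1024, 0.2096, 0.6880).
Drum 2:
Rachford–Rice: g(ψ₂) = Σ zᵢ(Kᵢ−1)/(1+ψ₂(Kᵢ−1)) = 0.
g(0) = ΣzᵢKᵢ − 1 = 0.510 and g(1) = 1 − Σzᵢ/Kᵢ = -0.337, so a root lies in (0, 1).
Iterate (Newton) starting at ψ₂ = 0.5:
  ψ₂ = 0.500: g = -0.0486, g' = -0.626 → ψ₂ = 0.422
  ψ₂ = 0.422: g = 0.0022, g' = -0.688 → ψ₂ = 0.426
Converged at ψ₂ = 0.426.
  isobutane: x = 0.041, y = 0.185
  1-butene: x = 0.108, y = 0.346
  n-hexane: x = 0.851, y = 0.469

y_1-butene (drum 2) = 0.346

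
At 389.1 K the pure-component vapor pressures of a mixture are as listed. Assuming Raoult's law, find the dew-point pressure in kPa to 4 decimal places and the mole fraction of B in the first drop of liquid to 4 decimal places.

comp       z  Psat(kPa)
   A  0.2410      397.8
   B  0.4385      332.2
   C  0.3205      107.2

Pdew = 203.4357 kPa, x_B = 0.2685

At the dew point ψ → 1, so Σzᵢ/Kᵢ = 1 with Kᵢ = Pᵢˢᵃᵗ/P ⇒ 1/P = Σzᵢ/Pᵢˢᵃᵗ.
1/P = 0.2410/397.8 + 0.4385/332.2 + 0.3205/107.2 = 0.0049156 ⇒ P = 203.4357 kPa
xᵢ = zᵢP/Pᵢˢᵃᵗ ⇒ x_B = 0.4385·203.4357/332.2 = 0.2685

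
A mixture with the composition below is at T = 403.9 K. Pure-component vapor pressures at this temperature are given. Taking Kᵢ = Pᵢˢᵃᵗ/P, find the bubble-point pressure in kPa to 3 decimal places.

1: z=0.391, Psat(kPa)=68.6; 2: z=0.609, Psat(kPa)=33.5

Pbub = 47.224 kPa

At the bubble point ψ → 0, so ΣzᵢKᵢ = 1 with Kᵢ = Pᵢˢᵃᵗ/P ⇒ P = ΣzᵢPᵢˢᵃᵗ.
P = 0.391·68.6 + 0.609·33.5 = 47.224 kPa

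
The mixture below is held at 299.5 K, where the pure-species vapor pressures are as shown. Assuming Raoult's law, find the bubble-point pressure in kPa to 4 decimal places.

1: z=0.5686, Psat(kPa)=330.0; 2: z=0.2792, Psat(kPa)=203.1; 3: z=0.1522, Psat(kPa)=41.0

At the bubble point ψ → 0, so ΣzᵢKᵢ = 1 with Kᵢ = Pᵢˢᵃᵗ/P ⇒ P = ΣzᵢPᵢˢᵃᵗ.
P = 0.5686·330.0 + 0.2792·203.1 + 0.1522·41.0 = 250.5837 kPa

Pbub = 250.5837 kPa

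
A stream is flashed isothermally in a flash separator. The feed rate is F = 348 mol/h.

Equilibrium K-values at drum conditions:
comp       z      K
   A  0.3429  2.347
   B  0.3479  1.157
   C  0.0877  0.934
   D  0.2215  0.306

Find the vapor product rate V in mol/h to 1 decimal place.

V = 232.4 mol/h

Let ψ = V/F and solve Σ zᵢ(Kᵢ−1)/(1+ψ(Kᵢ−1)) = 0.
g(0) = ΣzᵢKᵢ − 1 = 0.3570 and g(1) = 1 − Σzᵢ/Kᵢ = -0.2645, so a root lies in (0, 1).
Newton–Raphson from ψ = 0.62:
  ψ = 0.6200: g = 0.02561, g' = -0.5210 → ψ = 0.6692
  ψ = 0.6692: g = -0.00071, g' = -0.5514 → ψ = 0.6679
Converged at ψ = 0.6679.
Then V = ψ·F = 0.6679·348 = 232.4 mol/h and L = F − V = 115.6 mol/h.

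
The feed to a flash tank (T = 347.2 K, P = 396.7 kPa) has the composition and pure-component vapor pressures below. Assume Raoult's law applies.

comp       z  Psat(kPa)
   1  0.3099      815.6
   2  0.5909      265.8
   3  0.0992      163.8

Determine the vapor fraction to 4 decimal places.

Raoult's law: Kᵢ = Pᵢˢᵃᵗ/P = Pᵢˢᵃᵗ/396.7.
  K_1 = 815.6/396.7 = 2.055962, K_2 = 265.8/396.7 = 0.670028, K_3 = 163.8/396.7 = 0.412906
Material balance + equilibrium reduce to Σ zᵢ(Kᵢ−1)/(1+ψ(Kᵢ−1)) = 0.
Feasibility: ΣzᵢKᵢ = 1.0740, Σzᵢ/Kᵢ = 1.2729 — both > 1, two phases present.
Newton–Raphson from ψ = 0.5:
  ψ = 0.5000: g = -0.10178, g' = -0.3088 → ψ = 0.1704
  ψ = 0.1704: g = 0.00603, g' = -0.3626 → ψ = 0.1870
  ψ = 0.1870: g = 0.00005, g' = -0.3572 → ψ = 0.1872
Converged at ψ = 0.1872.

ψ = 0.1872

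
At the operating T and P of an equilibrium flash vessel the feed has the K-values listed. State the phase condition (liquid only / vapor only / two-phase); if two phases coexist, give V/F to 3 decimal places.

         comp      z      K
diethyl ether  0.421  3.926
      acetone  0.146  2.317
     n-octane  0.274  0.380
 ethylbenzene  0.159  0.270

ΣzᵢKᵢ = 2.138; Σzᵢ/Kᵢ = 1.480.
Both exceed 1, so a two-phase solution exists.
Let ψ = V/F and solve Σ zᵢ(Kᵢ−1)/(1+ψ(Kᵢ−1)) = 0.
Newton–Raphson from ψ = 0.5:
  ψ = 0.500: g = 0.1871, g' = -1.118 → ψ = 0.667
  ψ = 0.667: g = 0.0034, g' = -1.114 → ψ = 0.670
Converged at ψ = 0.670.

two-phase, V/F = 0.670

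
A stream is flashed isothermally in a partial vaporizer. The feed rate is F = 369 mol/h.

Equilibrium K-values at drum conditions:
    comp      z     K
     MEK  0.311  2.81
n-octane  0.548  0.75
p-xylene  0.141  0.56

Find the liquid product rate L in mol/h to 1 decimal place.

L = 119.6 mol/h

Material balance + equilibrium reduce to Σ zᵢ(Kᵢ−1)/(1+β(Kᵢ−1)) = 0.
Feasibility: ΣzᵢKᵢ = 1.364, Σzᵢ/Kᵢ = 1.093 — both > 1, two phases present.
Newton iteration, β⁰ = 0.5:
  β = 0.500: g = 0.0594, g' = -0.370 → β = 0.660
  β = 0.660: g = 0.0049, g' = -0.315 → β = 0.676
Converged at β = 0.676.
Then V = β·F = 0.6760·369 = 249.4 mol/h and L = F − V = 119.6 mol/h.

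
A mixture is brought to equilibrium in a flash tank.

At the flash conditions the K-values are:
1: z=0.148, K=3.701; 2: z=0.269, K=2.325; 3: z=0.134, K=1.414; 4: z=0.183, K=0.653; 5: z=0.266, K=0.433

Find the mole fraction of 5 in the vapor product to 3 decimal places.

Let ψ = V/F and solve Σ zᵢ(Kᵢ−1)/(1+ψ(Kᵢ−1)) = 0.
g(0) = ΣzᵢKᵢ − 1 = 0.597 and g(1) = 1 − Σzᵢ/Kᵢ = -0.145, so a root lies in (0, 1).
Iterate (Newton) starting at ψ = 0.5:
  ψ = 0.500: g = 0.1431, g' = -0.581 → ψ = 0.746
  ψ = 0.746: g = 0.0070, g' = -0.549 → ψ = 0.759
Converged at ψ = 0.759.
Compositions from xᵢ = zᵢ/(1+ψ(Kᵢ−1)), yᵢ = Kᵢxᵢ:
  1: x = 0.049, y = 0.180
  2: x = 0.134, y = 0.312
  3: x = 0.102, y = 0.144
  4: x = 0.248, y = 0.162
  5: x = 0.467, y = 0.202

y_5 = 0.202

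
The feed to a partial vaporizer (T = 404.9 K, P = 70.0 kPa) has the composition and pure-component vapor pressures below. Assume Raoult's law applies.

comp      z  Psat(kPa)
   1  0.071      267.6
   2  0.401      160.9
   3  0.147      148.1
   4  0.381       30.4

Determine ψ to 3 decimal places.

Raoult's law: Kᵢ = Pᵢˢᵃᵗ/P = Pᵢˢᵃᵗ/70.0.
  K_1 = 267.6/70.0 = 3.82286, K_2 = 160.9/70.0 = 2.29857, K_3 = 148.1/70.0 = 2.11571, K_4 = 30.4/70.0 = 0.43429
Newton–Raphson from ψ = 0.58:
  ψ = 0.580: g = 0.1518, g' = -0.639 → ψ = 0.818
  ψ = 0.818: g = -0.0021, g' = -0.683 → ψ = 0.815
Converged at ψ = 0.815.

ψ = 0.815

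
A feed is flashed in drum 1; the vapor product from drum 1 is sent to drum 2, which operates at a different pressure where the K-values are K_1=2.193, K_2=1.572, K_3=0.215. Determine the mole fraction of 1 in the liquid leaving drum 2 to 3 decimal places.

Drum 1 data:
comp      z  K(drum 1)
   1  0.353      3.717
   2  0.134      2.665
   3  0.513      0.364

x_1 (drum 2) = 0.302

Drum 1:
Let ψ₁ = V/F and solve Σ zᵢ(Kᵢ−1)/(1+ψ₁(Kᵢ−1)) = 0.
Check two-phase: ΣzᵢKᵢ = 1.856 > 1 and Σzᵢ/Kᵢ = 1.555 > 1, so g(0) = 0.856 > 0 and g(1) = -0.555 < 0.
Iterate (Newton) starting at ψ₁ = 0.5:
  ψ₁ = 0.500: g = 0.0500, g' = -1.025 → ψ₁ = 0.549
Converged at ψ₁ = 0.549.
Drum-1 compositions:
  1: x = 0.142, y = 0.526
  2: x = 0.070, y = 0.187
  3: x = 0.788, y = 0.287
Drum-2 feed = drum-1 vapor: z₂ = (0.5265, 0.1865, 0.2870).
Drum 2:
Newton–Raphson from ψ₂ = 0.5:
  ψ₂ = 0.500: g = 0.1056, g' = -0.810 → ψ₂ = 0.630
  ψ₂ = 0.630: g = -0.0090, g' = -0.970 → ψ₂ = 0.621
Converged at ψ₂ = 0.621.
  1: x = 0.302, y = 0.663
  2: x = 0.138, y = 0.216
  3: x = 0.560, y = 0.120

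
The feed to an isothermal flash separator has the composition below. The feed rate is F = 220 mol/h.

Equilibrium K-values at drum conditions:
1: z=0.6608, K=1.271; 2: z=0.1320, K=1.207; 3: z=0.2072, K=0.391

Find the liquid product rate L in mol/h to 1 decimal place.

Material balance + equilibrium reduce to Σ zᵢ(Kᵢ−1)/(1+β(Kᵢ−1)) = 0.
Check two-phase: ΣzᵢKᵢ = 1.0802 > 1 and Σzᵢ/Kᵢ = 1.1592 > 1, so g(0) = 0.0802 > 0 and g(1) = -0.1592 < 0.
Iterate (Newton) starting at β = 0.61:
  β = 0.6100: g = -0.02283, g' = -0.2347 → β = 0.5127
  β = 0.5127: g = -0.00154, g' = -0.2045 → β = 0.5052
  β = 0.5052: g = -0.00001, g' = -0.2025 → β = 0.5051
Converged at β = 0.5051.
Then V = β·F = 0.5051·220 = 111.1 mol/h and L = F − V = 108.9 mol/h.

L = 108.9 mol/h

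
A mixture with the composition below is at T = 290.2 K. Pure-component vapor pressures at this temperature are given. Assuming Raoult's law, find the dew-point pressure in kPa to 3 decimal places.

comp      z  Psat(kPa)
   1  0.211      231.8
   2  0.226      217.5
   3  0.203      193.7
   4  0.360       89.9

Pdew = 142.820 kPa

At the dew point ψ → 1, so Σzᵢ/Kᵢ = 1 with Kᵢ = Pᵢˢᵃᵗ/P ⇒ 1/P = Σzᵢ/Pᵢˢᵃᵗ.
1/P = 0.211/231.8 + 0.226/217.5 + 0.203/193.7 + 0.360/89.9 = 0.007002 ⇒ P = 142.820 kPa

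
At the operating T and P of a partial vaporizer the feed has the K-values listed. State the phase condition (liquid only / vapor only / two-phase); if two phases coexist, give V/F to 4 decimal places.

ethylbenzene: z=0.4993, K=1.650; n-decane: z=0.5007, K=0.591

two-phase, V/F = 0.4505

ΣzᵢKᵢ = 1.1198; Σzᵢ/Kᵢ = 1.1498.
Both exceed 1, so a two-phase solution exists.
Let ψ = V/F and solve Σ zᵢ(Kᵢ−1)/(1+ψ(Kᵢ−1)) = 0.
Iterate (Newton) starting at ψ = 0.37:
  ψ = 0.3700: g = 0.02032, g' = -0.2534 → ψ = 0.4502
  ψ = 0.4502: g = 0.00007, g' = -0.2521 → ψ = 0.4505
Converged at ψ = 0.4505.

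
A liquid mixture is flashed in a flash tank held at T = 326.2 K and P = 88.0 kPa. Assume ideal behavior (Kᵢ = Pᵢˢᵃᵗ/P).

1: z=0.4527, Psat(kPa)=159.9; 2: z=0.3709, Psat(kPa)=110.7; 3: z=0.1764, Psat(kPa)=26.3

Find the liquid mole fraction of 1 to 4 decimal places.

x_1 = 0.2691

Raoult's law: Kᵢ = Pᵢˢᵃᵗ/P = Pᵢˢᵃᵗ/88.0.
  K_1 = 159.9/88.0 = 1.817045, K_2 = 110.7/88.0 = 1.257955, K_3 = 26.3/88.0 = 0.298864
Material balance + equilibrium reduce to Σ zᵢ(Kᵢ−1)/(1+V/F(Kᵢ−1)) = 0.
Check two-phase: ΣzᵢKᵢ = 1.3419 > 1 and Σzᵢ/Kᵢ = 1.1342 > 1, so g(0) = 0.3419 > 0 and g(1) = -0.1342 < 0.
Iterate (Newton) starting at V/F = 0.42:
  V/F = 0.4200: g = 0.18640, g' = -0.3618 → V/F = 0.9352
  V/F = 0.9352: g = -0.07245, g' = -0.8446 → V/F = 0.8494
  V/F = 0.8494: g = -0.00896, g' = -0.6520 → V/F = 0.8356
  V/F = 0.8356: g = -0.00016, g' = -0.6291 → V/F = 0.8354
Converged at V/F = 0.8354.
Compositions from xᵢ = zᵢ/(1+V/F(Kᵢ−1)), yᵢ = Kᵢxᵢ:
  1: x = 0.2691, y = 0.4889
  2: x = 0.3051, y = 0.3839
  3: x = 0.4258, y = 0.1273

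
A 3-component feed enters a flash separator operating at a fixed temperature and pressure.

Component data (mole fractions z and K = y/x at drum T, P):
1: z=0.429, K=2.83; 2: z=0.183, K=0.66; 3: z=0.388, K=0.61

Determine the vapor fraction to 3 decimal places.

Newton–Raphson from ψ = 0.55:
  ψ = 0.550: g = 0.1221, g' = -0.484 → ψ = 0.802
  ψ = 0.802: g = 0.0124, g' = -0.401 → ψ = 0.833
Converged at ψ = 0.833.

ψ = 0.833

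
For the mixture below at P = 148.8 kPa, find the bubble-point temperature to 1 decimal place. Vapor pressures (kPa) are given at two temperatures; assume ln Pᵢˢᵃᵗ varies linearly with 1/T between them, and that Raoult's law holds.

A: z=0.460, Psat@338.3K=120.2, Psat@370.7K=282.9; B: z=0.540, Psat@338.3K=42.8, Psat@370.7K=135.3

Bubble-point temperature: ΣzᵢPᵢˢᵃᵗ(T) = P. Interpolate ln Pᵢˢᵃᵗ = aᵢ + bᵢ/T.
  T = 338.3 K: ΣzᵢPᵢˢᵃᵗ = 78.40 kPa
  T = 370.7 K: ΣzᵢPᵢˢᵃᵗ = 203.20 kPa
  T = 354.5 K: ΣzᵢPᵢˢᵃᵗ = 128.69 kPa
  T = 362.6 K: ΣzᵢPᵢˢᵃᵗ = 162.44 kPa
  T = 358.6 K: ΣzᵢPᵢˢᵃᵗ = 144.96 kPa
  T = 360.6 K: ΣzᵢPᵢˢᵃᵗ = 153.50 kPa
Interpolating between 358.6 K and 360.6 K gives T ≈ 359.5 K.

T = 359.5 K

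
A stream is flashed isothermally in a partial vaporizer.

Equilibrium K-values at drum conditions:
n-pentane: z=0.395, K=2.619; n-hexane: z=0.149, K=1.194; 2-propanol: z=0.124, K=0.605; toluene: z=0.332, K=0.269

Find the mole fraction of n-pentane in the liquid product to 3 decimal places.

Let ψ = V/F and solve Σ zᵢ(Kᵢ−1)/(1+ψ(Kᵢ−1)) = 0.
Check two-phase: ΣzᵢKᵢ = 1.377 > 1 and Σzᵢ/Kᵢ = 1.715 > 1, so g(0) = 0.377 > 0 and g(1) = -0.715 < 0.
Newton–Raphson from ψ = 0.47:
  ψ = 0.470: g = -0.0402, g' = -0.779 → ψ = 0.418
Converged at ψ = 0.418.
Compositions from xᵢ = zᵢ/(1+ψ(Kᵢ−1)), yᵢ = Kᵢxᵢ:
  n-pentane: x = 0.236, y = 0.617
  n-hexane: x = 0.138, y = 0.165
  2-propanol: x = 0.149, y = 0.090
  toluene: x = 0.478, y = 0.129

x_n-pentane = 0.236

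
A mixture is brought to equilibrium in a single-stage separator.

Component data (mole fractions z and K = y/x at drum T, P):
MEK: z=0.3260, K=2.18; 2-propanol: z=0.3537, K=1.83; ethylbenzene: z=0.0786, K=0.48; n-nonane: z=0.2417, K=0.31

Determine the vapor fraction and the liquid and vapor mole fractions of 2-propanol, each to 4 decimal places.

ψ = 0.7132, x_2-propanol = 0.2222, y_2-propanol = 0.4066

Newton–Raphson from ψ = 0.5:
  ψ = 0.5000: g = 0.13956, g' = -0.6083 → ψ = 0.7294
  ψ = 0.7294: g = -0.01202, g' = -0.7473 → ψ = 0.7133
  ψ = 0.7133: g = -0.00014, g' = -0.7299 → ψ = 0.7132
Converged at ψ = 0.7132.
Compositions from xᵢ = zᵢ/(1+ψ(Kᵢ−1)), yᵢ = Kᵢxᵢ:
  MEK: x = 0.1770, y = 0.3859
  2-propanol: x = 0.2222, y = 0.4066
  ethylbenzene: x = 0.1249, y = 0.0600
  n-nonane: x = 0.4759, y = 0.1475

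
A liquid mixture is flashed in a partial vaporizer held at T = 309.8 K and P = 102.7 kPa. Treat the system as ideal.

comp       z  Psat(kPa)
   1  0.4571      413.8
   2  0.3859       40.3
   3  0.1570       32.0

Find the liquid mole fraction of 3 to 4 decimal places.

x_3 = 0.2510

Raoult's law: Kᵢ = Pᵢˢᵃᵗ/P = Pᵢˢᵃᵗ/102.7.
  K_1 = 413.8/102.7 = 4.029211, K_2 = 40.3/102.7 = 0.392405, K_3 = 32.0/102.7 = 0.311587
Newton iteration, ψ⁰ = 0.57:
  ψ = 0.5700: g = -0.02876, g' = -1.0991 → ψ = 0.5438
  ψ = 0.5438: g = 0.00008, g' = -1.1063 → ψ = 0.5439
Converged at ψ = 0.5439.
Compositions from xᵢ = zᵢ/(1+ψ(Kᵢ−1)), yᵢ = Kᵢxᵢ:
  1: x = 0.1726, y = 0.6956
  2: x = 0.5764, y = 0.2262
  3: x = 0.2510, y = 0.0782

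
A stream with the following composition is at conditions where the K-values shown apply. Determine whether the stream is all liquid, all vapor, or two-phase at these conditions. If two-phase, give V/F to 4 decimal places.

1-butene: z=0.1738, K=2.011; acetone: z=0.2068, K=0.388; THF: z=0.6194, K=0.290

ΣzᵢKᵢ = 0.6094; Σzᵢ/Kᵢ = 2.7553.
Since ΣzᵢKᵢ < 1 the mixture is below its bubble point — single liquid phase.

all liquid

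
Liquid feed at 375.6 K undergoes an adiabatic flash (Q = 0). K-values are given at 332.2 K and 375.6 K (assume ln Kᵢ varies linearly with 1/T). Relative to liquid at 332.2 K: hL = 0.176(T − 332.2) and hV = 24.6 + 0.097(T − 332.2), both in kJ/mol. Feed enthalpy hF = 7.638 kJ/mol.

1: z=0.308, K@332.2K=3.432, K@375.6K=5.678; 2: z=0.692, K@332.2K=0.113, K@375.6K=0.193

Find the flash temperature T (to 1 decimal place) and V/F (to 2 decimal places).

T = 354.2 K, V/F = 0.16

Adiabatic flash: solve Rachford–Rice at each trial T, then check hF = ψ·hV(T) + (1−ψ)·hL(T).
  T = 332.2 K: K = (3.432, 0.113), RR gives ψ = 0.063, H_out = 1.542 kJ/mol
  T = 375.6 K: K = (5.678, 0.193), RR gives ψ = 0.234, H_out = 12.587 kJ/mol
  T = 353.9 K: K = (4.483, 0.150), RR gives ψ = 0.164, H_out = 7.566 kJ/mol
  T = 364.8 K: K = (5.066, 0.171), RR gives ψ = 0.201, H_out = 10.171 kJ/mol
  T = 359.4 K: K = (4.773, 0.160), RR gives ψ = 0.183, H_out = 8.906 kJ/mol
  T = 356.6 K: K = (4.624, 0.155), RR gives ψ = 0.174, H_out = 8.231 kJ/mol
  T = 355.2 K: K = (4.551, 0.153), RR gives ψ = 0.169, H_out = 7.888 kJ/mol
Linear interpolation between T = 353.9 (H_out = 7.566) and T = 355.2 (H_out = 7.888) on hF = 7.638 gives T ≈ 354.2 K, at which ψ = 0.16.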